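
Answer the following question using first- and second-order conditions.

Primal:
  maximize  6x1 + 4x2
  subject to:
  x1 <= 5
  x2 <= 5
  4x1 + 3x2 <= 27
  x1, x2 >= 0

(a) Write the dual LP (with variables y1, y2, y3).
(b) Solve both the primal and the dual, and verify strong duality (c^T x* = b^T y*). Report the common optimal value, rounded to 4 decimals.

The standard primal-dual pair for 'max c^T x s.t. A x <= b, x >= 0' is:
  Dual:  min b^T y  s.t.  A^T y >= c,  y >= 0.

So the dual LP is:
  minimize  5y1 + 5y2 + 27y3
  subject to:
    y1 + 4y3 >= 6
    y2 + 3y3 >= 4
    y1, y2, y3 >= 0

Solving the primal: x* = (5, 2.3333).
  primal value c^T x* = 39.3333.
Solving the dual: y* = (0.6667, 0, 1.3333).
  dual value b^T y* = 39.3333.
Strong duality: c^T x* = b^T y*. Confirmed.

39.3333


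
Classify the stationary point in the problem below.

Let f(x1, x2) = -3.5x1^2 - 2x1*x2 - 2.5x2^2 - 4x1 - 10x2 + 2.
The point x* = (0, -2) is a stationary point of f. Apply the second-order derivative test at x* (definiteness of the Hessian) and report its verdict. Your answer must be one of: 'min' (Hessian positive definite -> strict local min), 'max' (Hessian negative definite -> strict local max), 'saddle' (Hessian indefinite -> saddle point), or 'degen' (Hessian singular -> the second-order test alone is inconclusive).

Compute the Hessian H = grad^2 f:
  H = [[-7, -2], [-2, -5]]
Verify stationarity: grad f(x*) = H x* + g = (0, 0).
Eigenvalues of H: -8.2361, -3.7639.
Both eigenvalues < 0, so H is negative definite -> x* is a strict local max.

max


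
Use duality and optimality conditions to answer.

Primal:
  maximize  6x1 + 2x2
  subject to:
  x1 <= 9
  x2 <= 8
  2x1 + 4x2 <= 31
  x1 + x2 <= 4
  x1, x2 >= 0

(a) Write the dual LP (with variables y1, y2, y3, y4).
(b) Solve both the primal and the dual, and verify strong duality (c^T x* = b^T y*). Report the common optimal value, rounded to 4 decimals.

The standard primal-dual pair for 'max c^T x s.t. A x <= b, x >= 0' is:
  Dual:  min b^T y  s.t.  A^T y >= c,  y >= 0.

So the dual LP is:
  minimize  9y1 + 8y2 + 31y3 + 4y4
  subject to:
    y1 + 2y3 + y4 >= 6
    y2 + 4y3 + y4 >= 2
    y1, y2, y3, y4 >= 0

Solving the primal: x* = (4, 0).
  primal value c^T x* = 24.
Solving the dual: y* = (0, 0, 0, 6).
  dual value b^T y* = 24.
Strong duality: c^T x* = b^T y*. Confirmed.

24


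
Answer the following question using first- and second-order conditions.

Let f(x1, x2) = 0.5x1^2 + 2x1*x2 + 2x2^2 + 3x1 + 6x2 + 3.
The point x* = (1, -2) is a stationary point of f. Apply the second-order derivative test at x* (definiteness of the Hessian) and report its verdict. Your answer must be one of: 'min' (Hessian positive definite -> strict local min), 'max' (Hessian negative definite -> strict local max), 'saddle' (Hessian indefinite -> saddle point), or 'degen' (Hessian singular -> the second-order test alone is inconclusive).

Compute the Hessian H = grad^2 f:
  H = [[1, 2], [2, 4]]
Verify stationarity: grad f(x*) = H x* + g = (0, 0).
Eigenvalues of H: 0, 5.
H has a zero eigenvalue (singular; positive semidefinite but not definite), so H is neither positive definite, negative definite, nor indefinite. The second-order test alone is inconclusive -> degen.
(Indeed, f is constant along the null direction of H through x*, so x* is not a strict local extremum.)

degen


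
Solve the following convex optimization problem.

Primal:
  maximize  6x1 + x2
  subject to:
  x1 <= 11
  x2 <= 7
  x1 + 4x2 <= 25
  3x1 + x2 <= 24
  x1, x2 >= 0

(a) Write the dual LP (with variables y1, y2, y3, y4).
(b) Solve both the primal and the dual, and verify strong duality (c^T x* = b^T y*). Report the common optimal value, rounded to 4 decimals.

The standard primal-dual pair for 'max c^T x s.t. A x <= b, x >= 0' is:
  Dual:  min b^T y  s.t.  A^T y >= c,  y >= 0.

So the dual LP is:
  minimize  11y1 + 7y2 + 25y3 + 24y4
  subject to:
    y1 + y3 + 3y4 >= 6
    y2 + 4y3 + y4 >= 1
    y1, y2, y3, y4 >= 0

Solving the primal: x* = (8, 0).
  primal value c^T x* = 48.
Solving the dual: y* = (0, 0, 0, 2).
  dual value b^T y* = 48.
Strong duality: c^T x* = b^T y*. Confirmed.

48


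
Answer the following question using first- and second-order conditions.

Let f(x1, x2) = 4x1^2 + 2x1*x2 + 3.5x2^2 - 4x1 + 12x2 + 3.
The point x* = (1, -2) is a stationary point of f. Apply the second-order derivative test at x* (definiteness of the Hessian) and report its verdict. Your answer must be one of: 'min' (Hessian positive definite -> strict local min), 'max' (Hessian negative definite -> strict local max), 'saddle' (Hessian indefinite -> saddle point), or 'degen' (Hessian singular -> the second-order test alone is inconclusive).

Compute the Hessian H = grad^2 f:
  H = [[8, 2], [2, 7]]
Verify stationarity: grad f(x*) = H x* + g = (0, 0).
Eigenvalues of H: 5.4384, 9.5616.
Both eigenvalues > 0, so H is positive definite -> x* is a strict local min.

min


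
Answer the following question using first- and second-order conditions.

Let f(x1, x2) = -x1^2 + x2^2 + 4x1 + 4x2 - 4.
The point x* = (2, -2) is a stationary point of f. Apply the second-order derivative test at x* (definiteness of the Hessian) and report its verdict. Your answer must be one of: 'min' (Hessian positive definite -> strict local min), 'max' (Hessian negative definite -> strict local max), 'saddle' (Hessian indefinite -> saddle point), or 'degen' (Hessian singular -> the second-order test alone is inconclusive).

Compute the Hessian H = grad^2 f:
  H = [[-2, 0], [0, 2]]
Verify stationarity: grad f(x*) = H x* + g = (0, 0).
Eigenvalues of H: -2, 2.
Eigenvalues have mixed signs, so H is indefinite -> x* is a saddle point.

saddle


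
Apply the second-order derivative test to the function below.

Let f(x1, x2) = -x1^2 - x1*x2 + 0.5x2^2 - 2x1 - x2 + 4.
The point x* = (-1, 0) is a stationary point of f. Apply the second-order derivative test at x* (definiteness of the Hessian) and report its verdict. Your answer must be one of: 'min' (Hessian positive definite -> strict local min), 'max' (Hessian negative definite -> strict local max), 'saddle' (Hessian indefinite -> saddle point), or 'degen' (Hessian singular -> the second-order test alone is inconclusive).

Compute the Hessian H = grad^2 f:
  H = [[-2, -1], [-1, 1]]
Verify stationarity: grad f(x*) = H x* + g = (0, 0).
Eigenvalues of H: -2.3028, 1.3028.
Eigenvalues have mixed signs, so H is indefinite -> x* is a saddle point.

saddle


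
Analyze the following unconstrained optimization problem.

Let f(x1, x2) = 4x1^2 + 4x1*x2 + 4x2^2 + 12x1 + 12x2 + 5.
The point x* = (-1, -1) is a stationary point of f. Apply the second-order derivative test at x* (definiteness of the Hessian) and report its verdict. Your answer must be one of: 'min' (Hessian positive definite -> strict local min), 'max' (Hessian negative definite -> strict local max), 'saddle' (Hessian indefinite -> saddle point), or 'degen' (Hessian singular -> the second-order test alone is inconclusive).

Compute the Hessian H = grad^2 f:
  H = [[8, 4], [4, 8]]
Verify stationarity: grad f(x*) = H x* + g = (0, 0).
Eigenvalues of H: 4, 12.
Both eigenvalues > 0, so H is positive definite -> x* is a strict local min.

min


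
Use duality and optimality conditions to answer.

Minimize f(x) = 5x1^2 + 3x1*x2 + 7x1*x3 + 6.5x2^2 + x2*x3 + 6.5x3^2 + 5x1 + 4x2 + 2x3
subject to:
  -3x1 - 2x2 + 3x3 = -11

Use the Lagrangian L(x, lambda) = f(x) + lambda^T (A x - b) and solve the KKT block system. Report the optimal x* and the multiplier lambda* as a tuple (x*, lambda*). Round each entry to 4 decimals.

Form the Lagrangian:
  L(x, lambda) = (1/2) x^T Q x + c^T x + lambda^T (A x - b)
Stationarity (grad_x L = 0): Q x + c + A^T lambda = 0.
Primal feasibility: A x = b.

This gives the KKT block system:
  [ Q   A^T ] [ x     ]   [-c ]
  [ A    0  ] [ lambda ] = [ b ]

Solving the linear system:
  x*      = (1.8305, -0.0804, -1.8898)
  lambda* = (3.2782)
  f(x*)   = 20.5558

x* = (1.8305, -0.0804, -1.8898), lambda* = (3.2782)


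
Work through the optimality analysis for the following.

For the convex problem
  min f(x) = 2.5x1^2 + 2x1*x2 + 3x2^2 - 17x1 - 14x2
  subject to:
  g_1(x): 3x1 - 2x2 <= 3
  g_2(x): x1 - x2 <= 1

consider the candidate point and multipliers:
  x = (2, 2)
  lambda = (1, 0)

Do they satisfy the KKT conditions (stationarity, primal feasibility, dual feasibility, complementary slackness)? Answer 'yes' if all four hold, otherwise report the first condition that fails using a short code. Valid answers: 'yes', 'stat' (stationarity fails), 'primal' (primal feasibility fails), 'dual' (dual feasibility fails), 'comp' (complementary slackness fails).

Gradient of f: grad f(x) = Q x + c = (-3, 2)
Constraint values g_i(x) = a_i^T x - b_i:
  g_1((2, 2)) = -1
  g_2((2, 2)) = -1
Stationarity residual: grad f(x) + sum_i lambda_i a_i = (0, 0)
  -> stationarity OK
Primal feasibility (all g_i <= 0): OK
Dual feasibility (all lambda_i >= 0): OK
Complementary slackness (lambda_i * g_i(x) = 0 for all i): FAILS

Verdict: the first failing condition is complementary_slackness -> comp.

comp


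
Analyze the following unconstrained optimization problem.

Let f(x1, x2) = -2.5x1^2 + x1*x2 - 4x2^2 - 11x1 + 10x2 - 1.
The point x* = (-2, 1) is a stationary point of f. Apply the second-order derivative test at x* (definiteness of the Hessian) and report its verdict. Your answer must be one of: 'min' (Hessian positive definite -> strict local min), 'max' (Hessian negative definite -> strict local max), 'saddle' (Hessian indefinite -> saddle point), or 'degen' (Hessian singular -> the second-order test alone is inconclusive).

Compute the Hessian H = grad^2 f:
  H = [[-5, 1], [1, -8]]
Verify stationarity: grad f(x*) = H x* + g = (0, 0).
Eigenvalues of H: -8.3028, -4.6972.
Both eigenvalues < 0, so H is negative definite -> x* is a strict local max.

max


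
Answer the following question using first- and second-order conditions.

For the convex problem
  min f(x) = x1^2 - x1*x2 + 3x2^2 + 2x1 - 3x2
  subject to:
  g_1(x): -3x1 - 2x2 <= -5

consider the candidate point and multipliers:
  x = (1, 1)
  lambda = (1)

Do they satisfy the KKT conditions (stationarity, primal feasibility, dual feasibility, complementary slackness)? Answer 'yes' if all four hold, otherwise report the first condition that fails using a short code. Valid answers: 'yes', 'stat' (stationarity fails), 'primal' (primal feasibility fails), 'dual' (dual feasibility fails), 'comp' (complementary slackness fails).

Gradient of f: grad f(x) = Q x + c = (3, 2)
Constraint values g_i(x) = a_i^T x - b_i:
  g_1((1, 1)) = 0
Stationarity residual: grad f(x) + sum_i lambda_i a_i = (0, 0)
  -> stationarity OK
Primal feasibility (all g_i <= 0): OK
Dual feasibility (all lambda_i >= 0): OK
Complementary slackness (lambda_i * g_i(x) = 0 for all i): OK

Verdict: yes, KKT holds.

yes


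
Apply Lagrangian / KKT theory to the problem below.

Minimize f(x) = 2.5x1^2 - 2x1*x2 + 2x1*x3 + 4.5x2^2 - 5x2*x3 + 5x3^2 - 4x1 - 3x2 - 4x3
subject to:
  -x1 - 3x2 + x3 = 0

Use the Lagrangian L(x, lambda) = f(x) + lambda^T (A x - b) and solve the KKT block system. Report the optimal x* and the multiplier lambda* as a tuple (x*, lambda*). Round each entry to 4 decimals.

Form the Lagrangian:
  L(x, lambda) = (1/2) x^T Q x + c^T x + lambda^T (A x - b)
Stationarity (grad_x L = 0): Q x + c + A^T lambda = 0.
Primal feasibility: A x = b.

This gives the KKT block system:
  [ Q   A^T ] [ x     ]   [-c ]
  [ A    0  ] [ lambda ] = [ b ]

Solving the linear system:
  x*      = (0.2489, 0.1128, 0.5872)
  lambda* = (-1.8064)
  f(x*)   = -1.8415

x* = (0.2489, 0.1128, 0.5872), lambda* = (-1.8064)


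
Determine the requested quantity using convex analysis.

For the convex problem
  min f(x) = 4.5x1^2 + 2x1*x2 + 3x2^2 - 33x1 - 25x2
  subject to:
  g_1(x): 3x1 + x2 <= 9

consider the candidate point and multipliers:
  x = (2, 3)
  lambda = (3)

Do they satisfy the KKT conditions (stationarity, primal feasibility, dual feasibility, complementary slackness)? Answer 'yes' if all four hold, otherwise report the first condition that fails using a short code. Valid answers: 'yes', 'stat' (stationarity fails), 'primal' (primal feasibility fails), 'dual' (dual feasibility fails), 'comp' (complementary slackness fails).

Gradient of f: grad f(x) = Q x + c = (-9, -3)
Constraint values g_i(x) = a_i^T x - b_i:
  g_1((2, 3)) = 0
Stationarity residual: grad f(x) + sum_i lambda_i a_i = (0, 0)
  -> stationarity OK
Primal feasibility (all g_i <= 0): OK
Dual feasibility (all lambda_i >= 0): OK
Complementary slackness (lambda_i * g_i(x) = 0 for all i): OK

Verdict: yes, KKT holds.

yes


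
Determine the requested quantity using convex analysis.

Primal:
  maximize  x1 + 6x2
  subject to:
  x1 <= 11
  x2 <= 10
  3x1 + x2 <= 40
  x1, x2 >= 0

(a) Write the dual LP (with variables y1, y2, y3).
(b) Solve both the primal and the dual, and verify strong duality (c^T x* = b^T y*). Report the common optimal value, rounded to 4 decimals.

The standard primal-dual pair for 'max c^T x s.t. A x <= b, x >= 0' is:
  Dual:  min b^T y  s.t.  A^T y >= c,  y >= 0.

So the dual LP is:
  minimize  11y1 + 10y2 + 40y3
  subject to:
    y1 + 3y3 >= 1
    y2 + y3 >= 6
    y1, y2, y3 >= 0

Solving the primal: x* = (10, 10).
  primal value c^T x* = 70.
Solving the dual: y* = (0, 5.6667, 0.3333).
  dual value b^T y* = 70.
Strong duality: c^T x* = b^T y*. Confirmed.

70


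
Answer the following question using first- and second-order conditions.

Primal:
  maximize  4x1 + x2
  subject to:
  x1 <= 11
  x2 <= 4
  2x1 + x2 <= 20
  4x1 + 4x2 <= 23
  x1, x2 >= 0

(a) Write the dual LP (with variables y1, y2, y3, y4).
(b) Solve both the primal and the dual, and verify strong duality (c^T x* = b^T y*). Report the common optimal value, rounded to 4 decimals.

The standard primal-dual pair for 'max c^T x s.t. A x <= b, x >= 0' is:
  Dual:  min b^T y  s.t.  A^T y >= c,  y >= 0.

So the dual LP is:
  minimize  11y1 + 4y2 + 20y3 + 23y4
  subject to:
    y1 + 2y3 + 4y4 >= 4
    y2 + y3 + 4y4 >= 1
    y1, y2, y3, y4 >= 0

Solving the primal: x* = (5.75, 0).
  primal value c^T x* = 23.
Solving the dual: y* = (0, 0, 0, 1).
  dual value b^T y* = 23.
Strong duality: c^T x* = b^T y*. Confirmed.

23


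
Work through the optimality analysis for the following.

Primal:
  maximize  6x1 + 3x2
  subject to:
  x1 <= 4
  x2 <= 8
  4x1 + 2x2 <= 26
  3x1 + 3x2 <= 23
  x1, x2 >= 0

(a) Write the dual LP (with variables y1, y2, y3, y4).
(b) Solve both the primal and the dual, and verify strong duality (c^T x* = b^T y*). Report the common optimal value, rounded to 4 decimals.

The standard primal-dual pair for 'max c^T x s.t. A x <= b, x >= 0' is:
  Dual:  min b^T y  s.t.  A^T y >= c,  y >= 0.

So the dual LP is:
  minimize  4y1 + 8y2 + 26y3 + 23y4
  subject to:
    y1 + 4y3 + 3y4 >= 6
    y2 + 2y3 + 3y4 >= 3
    y1, y2, y3, y4 >= 0

Solving the primal: x* = (4, 3.6667).
  primal value c^T x* = 35.
Solving the dual: y* = (3, 0, 0, 1).
  dual value b^T y* = 35.
Strong duality: c^T x* = b^T y*. Confirmed.

35


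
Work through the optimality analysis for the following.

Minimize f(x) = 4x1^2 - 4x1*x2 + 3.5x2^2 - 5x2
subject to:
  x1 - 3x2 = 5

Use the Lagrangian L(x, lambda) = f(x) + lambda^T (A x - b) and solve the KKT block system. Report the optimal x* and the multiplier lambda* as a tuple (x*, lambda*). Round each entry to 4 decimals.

Form the Lagrangian:
  L(x, lambda) = (1/2) x^T Q x + c^T x + lambda^T (A x - b)
Stationarity (grad_x L = 0): Q x + c + A^T lambda = 0.
Primal feasibility: A x = b.

This gives the KKT block system:
  [ Q   A^T ] [ x     ]   [-c ]
  [ A    0  ] [ lambda ] = [ b ]

Solving the linear system:
  x*      = (-0.1818, -1.7273)
  lambda* = (-5.4545)
  f(x*)   = 17.9545

x* = (-0.1818, -1.7273), lambda* = (-5.4545)


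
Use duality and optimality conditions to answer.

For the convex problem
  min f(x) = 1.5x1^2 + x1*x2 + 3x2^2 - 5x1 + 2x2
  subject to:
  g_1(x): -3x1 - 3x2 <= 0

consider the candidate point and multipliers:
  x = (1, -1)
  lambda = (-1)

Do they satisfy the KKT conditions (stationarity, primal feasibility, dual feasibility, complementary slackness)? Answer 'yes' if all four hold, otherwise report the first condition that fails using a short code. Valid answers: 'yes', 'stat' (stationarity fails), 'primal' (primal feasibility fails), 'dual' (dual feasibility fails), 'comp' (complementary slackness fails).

Gradient of f: grad f(x) = Q x + c = (-3, -3)
Constraint values g_i(x) = a_i^T x - b_i:
  g_1((1, -1)) = 0
Stationarity residual: grad f(x) + sum_i lambda_i a_i = (0, 0)
  -> stationarity OK
Primal feasibility (all g_i <= 0): OK
Dual feasibility (all lambda_i >= 0): FAILS
Complementary slackness (lambda_i * g_i(x) = 0 for all i): OK

Verdict: the first failing condition is dual_feasibility -> dual.

dual


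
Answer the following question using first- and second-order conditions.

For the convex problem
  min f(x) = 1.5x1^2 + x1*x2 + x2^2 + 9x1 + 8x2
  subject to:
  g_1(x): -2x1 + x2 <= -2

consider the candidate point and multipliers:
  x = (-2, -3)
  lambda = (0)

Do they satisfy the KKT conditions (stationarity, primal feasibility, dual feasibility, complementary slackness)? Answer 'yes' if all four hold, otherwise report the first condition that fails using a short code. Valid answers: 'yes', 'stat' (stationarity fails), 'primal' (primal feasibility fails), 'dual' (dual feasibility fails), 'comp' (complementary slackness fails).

Gradient of f: grad f(x) = Q x + c = (0, 0)
Constraint values g_i(x) = a_i^T x - b_i:
  g_1((-2, -3)) = 3
Stationarity residual: grad f(x) + sum_i lambda_i a_i = (0, 0)
  -> stationarity OK
Primal feasibility (all g_i <= 0): FAILS
Dual feasibility (all lambda_i >= 0): OK
Complementary slackness (lambda_i * g_i(x) = 0 for all i): OK

Verdict: the first failing condition is primal_feasibility -> primal.

primal


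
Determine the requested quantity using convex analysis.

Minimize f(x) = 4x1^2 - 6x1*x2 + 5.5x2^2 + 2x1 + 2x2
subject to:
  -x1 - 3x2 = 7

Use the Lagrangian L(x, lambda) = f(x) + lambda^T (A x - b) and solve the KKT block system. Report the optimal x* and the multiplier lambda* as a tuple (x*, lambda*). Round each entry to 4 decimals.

Form the Lagrangian:
  L(x, lambda) = (1/2) x^T Q x + c^T x + lambda^T (A x - b)
Stationarity (grad_x L = 0): Q x + c + A^T lambda = 0.
Primal feasibility: A x = b.

This gives the KKT block system:
  [ Q   A^T ] [ x     ]   [-c ]
  [ A    0  ] [ lambda ] = [ b ]

Solving the linear system:
  x*      = (-1.8067, -1.7311)
  lambda* = (-2.0672)
  f(x*)   = 3.6975

x* = (-1.8067, -1.7311), lambda* = (-2.0672)


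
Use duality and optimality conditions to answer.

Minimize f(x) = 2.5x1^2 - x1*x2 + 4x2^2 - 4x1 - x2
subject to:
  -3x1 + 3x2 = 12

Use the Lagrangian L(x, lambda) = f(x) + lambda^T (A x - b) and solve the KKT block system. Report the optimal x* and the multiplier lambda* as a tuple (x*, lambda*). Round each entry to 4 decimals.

Form the Lagrangian:
  L(x, lambda) = (1/2) x^T Q x + c^T x + lambda^T (A x - b)
Stationarity (grad_x L = 0): Q x + c + A^T lambda = 0.
Primal feasibility: A x = b.

This gives the KKT block system:
  [ Q   A^T ] [ x     ]   [-c ]
  [ A    0  ] [ lambda ] = [ b ]

Solving the linear system:
  x*      = (-2.0909, 1.9091)
  lambda* = (-5.4545)
  f(x*)   = 35.9545

x* = (-2.0909, 1.9091), lambda* = (-5.4545)


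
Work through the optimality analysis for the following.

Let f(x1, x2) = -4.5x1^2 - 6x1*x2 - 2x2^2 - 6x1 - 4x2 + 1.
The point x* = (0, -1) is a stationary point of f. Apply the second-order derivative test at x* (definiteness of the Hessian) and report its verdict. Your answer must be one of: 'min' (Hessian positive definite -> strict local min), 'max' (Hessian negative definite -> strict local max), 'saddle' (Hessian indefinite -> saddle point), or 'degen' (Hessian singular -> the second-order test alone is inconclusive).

Compute the Hessian H = grad^2 f:
  H = [[-9, -6], [-6, -4]]
Verify stationarity: grad f(x*) = H x* + g = (0, 0).
Eigenvalues of H: -13, 0.
H has a zero eigenvalue (singular; negative semidefinite but not definite), so H is neither positive definite, negative definite, nor indefinite. The second-order test alone is inconclusive -> degen.
(Indeed, f is constant along the null direction of H through x*, so x* is not a strict local extremum.)

degen


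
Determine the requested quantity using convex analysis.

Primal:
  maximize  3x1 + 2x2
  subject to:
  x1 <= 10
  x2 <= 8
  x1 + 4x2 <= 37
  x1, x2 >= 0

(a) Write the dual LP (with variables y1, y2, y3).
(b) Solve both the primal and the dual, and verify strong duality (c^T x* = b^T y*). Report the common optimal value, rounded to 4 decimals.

The standard primal-dual pair for 'max c^T x s.t. A x <= b, x >= 0' is:
  Dual:  min b^T y  s.t.  A^T y >= c,  y >= 0.

So the dual LP is:
  minimize  10y1 + 8y2 + 37y3
  subject to:
    y1 + y3 >= 3
    y2 + 4y3 >= 2
    y1, y2, y3 >= 0

Solving the primal: x* = (10, 6.75).
  primal value c^T x* = 43.5.
Solving the dual: y* = (2.5, 0, 0.5).
  dual value b^T y* = 43.5.
Strong duality: c^T x* = b^T y*. Confirmed.

43.5


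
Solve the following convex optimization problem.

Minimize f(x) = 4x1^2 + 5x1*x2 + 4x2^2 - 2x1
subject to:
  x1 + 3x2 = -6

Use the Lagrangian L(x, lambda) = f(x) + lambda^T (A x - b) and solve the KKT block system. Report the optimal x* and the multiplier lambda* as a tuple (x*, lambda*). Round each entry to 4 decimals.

Form the Lagrangian:
  L(x, lambda) = (1/2) x^T Q x + c^T x + lambda^T (A x - b)
Stationarity (grad_x L = 0): Q x + c + A^T lambda = 0.
Primal feasibility: A x = b.

This gives the KKT block system:
  [ Q   A^T ] [ x     ]   [-c ]
  [ A    0  ] [ lambda ] = [ b ]

Solving the linear system:
  x*      = (1.2, -2.4)
  lambda* = (4.4)
  f(x*)   = 12

x* = (1.2, -2.4), lambda* = (4.4)


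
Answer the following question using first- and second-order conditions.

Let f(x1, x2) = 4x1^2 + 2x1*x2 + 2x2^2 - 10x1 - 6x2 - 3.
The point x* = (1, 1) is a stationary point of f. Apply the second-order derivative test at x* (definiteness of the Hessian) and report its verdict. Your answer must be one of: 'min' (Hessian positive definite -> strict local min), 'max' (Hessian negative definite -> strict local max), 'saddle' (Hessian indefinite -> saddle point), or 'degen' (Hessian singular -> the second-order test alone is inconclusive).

Compute the Hessian H = grad^2 f:
  H = [[8, 2], [2, 4]]
Verify stationarity: grad f(x*) = H x* + g = (0, 0).
Eigenvalues of H: 3.1716, 8.8284.
Both eigenvalues > 0, so H is positive definite -> x* is a strict local min.

min


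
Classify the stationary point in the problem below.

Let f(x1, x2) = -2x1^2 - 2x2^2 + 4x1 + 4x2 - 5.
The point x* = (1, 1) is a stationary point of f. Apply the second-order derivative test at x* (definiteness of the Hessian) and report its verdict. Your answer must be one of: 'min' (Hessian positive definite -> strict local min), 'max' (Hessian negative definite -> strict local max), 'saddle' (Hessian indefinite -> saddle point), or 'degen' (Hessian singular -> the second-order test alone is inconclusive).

Compute the Hessian H = grad^2 f:
  H = [[-4, 0], [0, -4]]
Verify stationarity: grad f(x*) = H x* + g = (0, 0).
Eigenvalues of H: -4, -4.
Both eigenvalues < 0, so H is negative definite -> x* is a strict local max.

max


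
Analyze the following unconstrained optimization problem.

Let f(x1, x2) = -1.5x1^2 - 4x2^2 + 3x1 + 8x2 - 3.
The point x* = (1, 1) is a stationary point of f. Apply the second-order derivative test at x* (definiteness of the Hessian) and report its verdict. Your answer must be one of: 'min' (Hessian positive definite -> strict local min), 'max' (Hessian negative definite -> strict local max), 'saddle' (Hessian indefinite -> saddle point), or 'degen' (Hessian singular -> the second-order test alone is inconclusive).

Compute the Hessian H = grad^2 f:
  H = [[-3, 0], [0, -8]]
Verify stationarity: grad f(x*) = H x* + g = (0, 0).
Eigenvalues of H: -8, -3.
Both eigenvalues < 0, so H is negative definite -> x* is a strict local max.

max


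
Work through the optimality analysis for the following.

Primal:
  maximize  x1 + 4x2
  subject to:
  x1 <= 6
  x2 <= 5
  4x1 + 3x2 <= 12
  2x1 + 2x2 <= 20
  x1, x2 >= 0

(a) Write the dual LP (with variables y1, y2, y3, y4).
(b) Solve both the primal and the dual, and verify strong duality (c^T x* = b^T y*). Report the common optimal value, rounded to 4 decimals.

The standard primal-dual pair for 'max c^T x s.t. A x <= b, x >= 0' is:
  Dual:  min b^T y  s.t.  A^T y >= c,  y >= 0.

So the dual LP is:
  minimize  6y1 + 5y2 + 12y3 + 20y4
  subject to:
    y1 + 4y3 + 2y4 >= 1
    y2 + 3y3 + 2y4 >= 4
    y1, y2, y3, y4 >= 0

Solving the primal: x* = (0, 4).
  primal value c^T x* = 16.
Solving the dual: y* = (0, 0, 1.3333, 0).
  dual value b^T y* = 16.
Strong duality: c^T x* = b^T y*. Confirmed.

16


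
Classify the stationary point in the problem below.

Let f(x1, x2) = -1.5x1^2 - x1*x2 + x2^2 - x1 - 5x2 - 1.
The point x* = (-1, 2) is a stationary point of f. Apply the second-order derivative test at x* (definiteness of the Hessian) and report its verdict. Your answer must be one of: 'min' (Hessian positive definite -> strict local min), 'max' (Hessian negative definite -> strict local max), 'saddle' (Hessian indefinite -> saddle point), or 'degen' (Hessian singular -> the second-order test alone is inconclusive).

Compute the Hessian H = grad^2 f:
  H = [[-3, -1], [-1, 2]]
Verify stationarity: grad f(x*) = H x* + g = (0, 0).
Eigenvalues of H: -3.1926, 2.1926.
Eigenvalues have mixed signs, so H is indefinite -> x* is a saddle point.

saddle


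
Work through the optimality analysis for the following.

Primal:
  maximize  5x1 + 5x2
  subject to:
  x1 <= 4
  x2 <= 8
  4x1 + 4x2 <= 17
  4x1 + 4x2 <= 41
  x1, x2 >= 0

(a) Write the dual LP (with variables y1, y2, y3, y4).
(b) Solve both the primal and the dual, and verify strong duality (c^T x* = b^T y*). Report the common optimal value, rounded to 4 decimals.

The standard primal-dual pair for 'max c^T x s.t. A x <= b, x >= 0' is:
  Dual:  min b^T y  s.t.  A^T y >= c,  y >= 0.

So the dual LP is:
  minimize  4y1 + 8y2 + 17y3 + 41y4
  subject to:
    y1 + 4y3 + 4y4 >= 5
    y2 + 4y3 + 4y4 >= 5
    y1, y2, y3, y4 >= 0

Solving the primal: x* = (0, 4.25).
  primal value c^T x* = 21.25.
Solving the dual: y* = (0, 0, 1.25, 0).
  dual value b^T y* = 21.25.
Strong duality: c^T x* = b^T y*. Confirmed.

21.25


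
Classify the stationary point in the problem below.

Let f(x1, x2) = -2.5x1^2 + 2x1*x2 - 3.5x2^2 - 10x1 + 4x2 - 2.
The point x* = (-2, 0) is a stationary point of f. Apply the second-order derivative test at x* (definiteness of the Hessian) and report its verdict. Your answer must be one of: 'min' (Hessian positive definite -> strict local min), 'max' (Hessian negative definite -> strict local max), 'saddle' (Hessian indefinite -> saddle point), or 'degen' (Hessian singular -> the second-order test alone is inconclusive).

Compute the Hessian H = grad^2 f:
  H = [[-5, 2], [2, -7]]
Verify stationarity: grad f(x*) = H x* + g = (0, 0).
Eigenvalues of H: -8.2361, -3.7639.
Both eigenvalues < 0, so H is negative definite -> x* is a strict local max.

max


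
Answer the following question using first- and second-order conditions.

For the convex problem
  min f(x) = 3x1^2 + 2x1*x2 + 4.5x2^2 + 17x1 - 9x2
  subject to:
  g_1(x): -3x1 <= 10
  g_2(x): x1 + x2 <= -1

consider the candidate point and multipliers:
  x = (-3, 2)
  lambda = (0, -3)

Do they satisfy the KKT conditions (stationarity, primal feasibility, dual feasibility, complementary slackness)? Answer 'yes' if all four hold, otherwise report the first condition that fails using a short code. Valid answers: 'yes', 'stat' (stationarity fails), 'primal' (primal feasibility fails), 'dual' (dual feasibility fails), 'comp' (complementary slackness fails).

Gradient of f: grad f(x) = Q x + c = (3, 3)
Constraint values g_i(x) = a_i^T x - b_i:
  g_1((-3, 2)) = -1
  g_2((-3, 2)) = 0
Stationarity residual: grad f(x) + sum_i lambda_i a_i = (0, 0)
  -> stationarity OK
Primal feasibility (all g_i <= 0): OK
Dual feasibility (all lambda_i >= 0): FAILS
Complementary slackness (lambda_i * g_i(x) = 0 for all i): OK

Verdict: the first failing condition is dual_feasibility -> dual.

dual


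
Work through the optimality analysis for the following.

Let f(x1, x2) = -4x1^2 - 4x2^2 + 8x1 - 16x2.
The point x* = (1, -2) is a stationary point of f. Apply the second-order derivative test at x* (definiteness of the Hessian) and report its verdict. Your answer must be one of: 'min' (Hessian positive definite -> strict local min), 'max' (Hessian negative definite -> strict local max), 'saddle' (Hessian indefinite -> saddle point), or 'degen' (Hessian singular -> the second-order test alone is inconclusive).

Compute the Hessian H = grad^2 f:
  H = [[-8, 0], [0, -8]]
Verify stationarity: grad f(x*) = H x* + g = (0, 0).
Eigenvalues of H: -8, -8.
Both eigenvalues < 0, so H is negative definite -> x* is a strict local max.

max


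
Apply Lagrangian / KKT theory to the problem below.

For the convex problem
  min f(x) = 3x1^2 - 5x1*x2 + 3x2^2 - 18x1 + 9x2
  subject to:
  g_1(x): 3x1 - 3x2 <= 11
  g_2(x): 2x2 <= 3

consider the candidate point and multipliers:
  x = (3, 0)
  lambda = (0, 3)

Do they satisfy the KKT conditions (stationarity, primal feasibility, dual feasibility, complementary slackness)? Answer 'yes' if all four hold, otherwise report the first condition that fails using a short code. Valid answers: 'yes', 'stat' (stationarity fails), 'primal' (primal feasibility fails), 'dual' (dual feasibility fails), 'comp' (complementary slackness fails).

Gradient of f: grad f(x) = Q x + c = (0, -6)
Constraint values g_i(x) = a_i^T x - b_i:
  g_1((3, 0)) = -2
  g_2((3, 0)) = -3
Stationarity residual: grad f(x) + sum_i lambda_i a_i = (0, 0)
  -> stationarity OK
Primal feasibility (all g_i <= 0): OK
Dual feasibility (all lambda_i >= 0): OK
Complementary slackness (lambda_i * g_i(x) = 0 for all i): FAILS

Verdict: the first failing condition is complementary_slackness -> comp.

comp


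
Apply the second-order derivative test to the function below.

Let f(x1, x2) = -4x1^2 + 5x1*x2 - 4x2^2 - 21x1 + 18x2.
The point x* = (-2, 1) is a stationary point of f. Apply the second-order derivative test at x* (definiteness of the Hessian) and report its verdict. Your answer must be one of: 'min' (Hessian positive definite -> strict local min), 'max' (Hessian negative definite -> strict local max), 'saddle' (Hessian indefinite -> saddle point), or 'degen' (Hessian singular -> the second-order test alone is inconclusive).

Compute the Hessian H = grad^2 f:
  H = [[-8, 5], [5, -8]]
Verify stationarity: grad f(x*) = H x* + g = (0, 0).
Eigenvalues of H: -13, -3.
Both eigenvalues < 0, so H is negative definite -> x* is a strict local max.

max


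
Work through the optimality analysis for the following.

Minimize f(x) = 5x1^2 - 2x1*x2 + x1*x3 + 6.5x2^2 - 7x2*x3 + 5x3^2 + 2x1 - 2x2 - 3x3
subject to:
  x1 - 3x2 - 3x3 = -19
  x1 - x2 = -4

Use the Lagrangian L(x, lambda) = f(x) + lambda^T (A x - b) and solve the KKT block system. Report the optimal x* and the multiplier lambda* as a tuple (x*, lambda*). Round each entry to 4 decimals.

Form the Lagrangian:
  L(x, lambda) = (1/2) x^T Q x + c^T x + lambda^T (A x - b)
Stationarity (grad_x L = 0): Q x + c + A^T lambda = 0.
Primal feasibility: A x = b.

This gives the KKT block system:
  [ Q   A^T ] [ x     ]   [-c ]
  [ A    0  ] [ lambda ] = [ b ]

Solving the linear system:
  x*      = (-1.1166, 2.8834, 3.0777)
  lambda* = (2.159, 9.6961)
  f(x*)   = 31.2862

x* = (-1.1166, 2.8834, 3.0777), lambda* = (2.159, 9.6961)


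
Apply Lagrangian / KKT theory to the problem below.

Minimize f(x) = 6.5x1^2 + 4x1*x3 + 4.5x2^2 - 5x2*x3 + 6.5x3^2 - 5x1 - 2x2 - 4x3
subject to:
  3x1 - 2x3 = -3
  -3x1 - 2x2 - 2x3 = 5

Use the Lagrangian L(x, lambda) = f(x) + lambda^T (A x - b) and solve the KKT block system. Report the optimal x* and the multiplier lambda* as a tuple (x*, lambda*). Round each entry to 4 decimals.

Form the Lagrangian:
  L(x, lambda) = (1/2) x^T Q x + c^T x + lambda^T (A x - b)
Stationarity (grad_x L = 0): Q x + c + A^T lambda = 0.
Primal feasibility: A x = b.

This gives the KKT block system:
  [ Q   A^T ] [ x     ]   [-c ]
  [ A    0  ] [ lambda ] = [ b ]

Solving the linear system:
  x*      = (-1.0583, -0.8252, -0.0874)
  lambda* = (1.8738, -4.4951)
  f(x*)   = 17.6942

x* = (-1.0583, -0.8252, -0.0874), lambda* = (1.8738, -4.4951)


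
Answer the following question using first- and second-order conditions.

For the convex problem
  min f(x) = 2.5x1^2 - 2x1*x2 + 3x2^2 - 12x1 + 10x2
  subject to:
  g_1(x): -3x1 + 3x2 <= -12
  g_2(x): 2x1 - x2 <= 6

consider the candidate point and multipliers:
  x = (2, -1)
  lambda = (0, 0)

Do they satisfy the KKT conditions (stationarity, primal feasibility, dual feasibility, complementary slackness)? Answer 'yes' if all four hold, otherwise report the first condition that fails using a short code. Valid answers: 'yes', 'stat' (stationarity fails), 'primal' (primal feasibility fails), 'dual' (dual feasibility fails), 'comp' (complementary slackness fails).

Gradient of f: grad f(x) = Q x + c = (0, 0)
Constraint values g_i(x) = a_i^T x - b_i:
  g_1((2, -1)) = 3
  g_2((2, -1)) = -1
Stationarity residual: grad f(x) + sum_i lambda_i a_i = (0, 0)
  -> stationarity OK
Primal feasibility (all g_i <= 0): FAILS
Dual feasibility (all lambda_i >= 0): OK
Complementary slackness (lambda_i * g_i(x) = 0 for all i): OK

Verdict: the first failing condition is primal_feasibility -> primal.

primal


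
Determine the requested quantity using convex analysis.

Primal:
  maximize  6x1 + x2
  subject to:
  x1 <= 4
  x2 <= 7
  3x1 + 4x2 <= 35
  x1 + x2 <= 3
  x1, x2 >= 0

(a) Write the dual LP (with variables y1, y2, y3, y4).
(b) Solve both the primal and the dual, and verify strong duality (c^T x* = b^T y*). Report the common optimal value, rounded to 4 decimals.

The standard primal-dual pair for 'max c^T x s.t. A x <= b, x >= 0' is:
  Dual:  min b^T y  s.t.  A^T y >= c,  y >= 0.

So the dual LP is:
  minimize  4y1 + 7y2 + 35y3 + 3y4
  subject to:
    y1 + 3y3 + y4 >= 6
    y2 + 4y3 + y4 >= 1
    y1, y2, y3, y4 >= 0

Solving the primal: x* = (3, 0).
  primal value c^T x* = 18.
Solving the dual: y* = (0, 0, 0, 6).
  dual value b^T y* = 18.
Strong duality: c^T x* = b^T y*. Confirmed.

18


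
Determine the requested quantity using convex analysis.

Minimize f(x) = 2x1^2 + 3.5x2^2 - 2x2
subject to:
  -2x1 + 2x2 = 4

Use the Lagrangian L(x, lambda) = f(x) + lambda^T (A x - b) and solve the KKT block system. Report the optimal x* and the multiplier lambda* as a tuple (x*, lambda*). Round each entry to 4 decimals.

Form the Lagrangian:
  L(x, lambda) = (1/2) x^T Q x + c^T x + lambda^T (A x - b)
Stationarity (grad_x L = 0): Q x + c + A^T lambda = 0.
Primal feasibility: A x = b.

This gives the KKT block system:
  [ Q   A^T ] [ x     ]   [-c ]
  [ A    0  ] [ lambda ] = [ b ]

Solving the linear system:
  x*      = (-1.0909, 0.9091)
  lambda* = (-2.1818)
  f(x*)   = 3.4545

x* = (-1.0909, 0.9091), lambda* = (-2.1818)


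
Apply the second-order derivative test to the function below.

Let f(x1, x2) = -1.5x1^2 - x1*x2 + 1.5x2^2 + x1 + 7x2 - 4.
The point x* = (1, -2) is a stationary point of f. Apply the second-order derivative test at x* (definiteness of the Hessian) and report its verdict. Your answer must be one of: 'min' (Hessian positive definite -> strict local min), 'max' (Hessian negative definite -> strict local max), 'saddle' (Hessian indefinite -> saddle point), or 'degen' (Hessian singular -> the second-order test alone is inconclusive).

Compute the Hessian H = grad^2 f:
  H = [[-3, -1], [-1, 3]]
Verify stationarity: grad f(x*) = H x* + g = (0, 0).
Eigenvalues of H: -3.1623, 3.1623.
Eigenvalues have mixed signs, so H is indefinite -> x* is a saddle point.

saddle


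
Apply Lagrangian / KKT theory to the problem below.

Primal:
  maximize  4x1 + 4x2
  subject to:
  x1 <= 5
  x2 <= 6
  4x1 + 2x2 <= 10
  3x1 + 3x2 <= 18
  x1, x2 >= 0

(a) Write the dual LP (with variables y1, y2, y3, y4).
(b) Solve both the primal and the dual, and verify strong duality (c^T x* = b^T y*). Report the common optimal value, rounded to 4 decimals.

The standard primal-dual pair for 'max c^T x s.t. A x <= b, x >= 0' is:
  Dual:  min b^T y  s.t.  A^T y >= c,  y >= 0.

So the dual LP is:
  minimize  5y1 + 6y2 + 10y3 + 18y4
  subject to:
    y1 + 4y3 + 3y4 >= 4
    y2 + 2y3 + 3y4 >= 4
    y1, y2, y3, y4 >= 0

Solving the primal: x* = (0, 5).
  primal value c^T x* = 20.
Solving the dual: y* = (0, 0, 2, 0).
  dual value b^T y* = 20.
Strong duality: c^T x* = b^T y*. Confirmed.

20


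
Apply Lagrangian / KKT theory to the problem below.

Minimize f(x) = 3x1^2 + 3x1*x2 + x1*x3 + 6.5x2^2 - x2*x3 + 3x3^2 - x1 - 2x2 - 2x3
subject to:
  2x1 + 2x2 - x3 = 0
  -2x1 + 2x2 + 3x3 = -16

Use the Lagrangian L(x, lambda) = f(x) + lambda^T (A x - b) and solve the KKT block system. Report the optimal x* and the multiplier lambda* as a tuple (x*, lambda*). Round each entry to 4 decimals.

Form the Lagrangian:
  L(x, lambda) = (1/2) x^T Q x + c^T x + lambda^T (A x - b)
Stationarity (grad_x L = 0): Q x + c + A^T lambda = 0.
Primal feasibility: A x = b.

This gives the KKT block system:
  [ Q   A^T ] [ x     ]   [-c ]
  [ A    0  ] [ lambda ] = [ b ]

Solving the linear system:
  x*      = (1.5082, -2.7541, -2.4918)
  lambda* = (8.373, 7.0205)
  f(x*)   = 60.6557

x* = (1.5082, -2.7541, -2.4918), lambda* = (8.373, 7.0205)


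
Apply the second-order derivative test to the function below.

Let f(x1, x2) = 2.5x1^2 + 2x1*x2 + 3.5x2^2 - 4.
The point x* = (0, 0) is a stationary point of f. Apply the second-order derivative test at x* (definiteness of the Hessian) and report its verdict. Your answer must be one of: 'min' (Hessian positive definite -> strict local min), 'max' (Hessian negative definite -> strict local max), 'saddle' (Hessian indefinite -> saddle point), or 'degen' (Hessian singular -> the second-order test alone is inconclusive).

Compute the Hessian H = grad^2 f:
  H = [[5, 2], [2, 7]]
Verify stationarity: grad f(x*) = H x* + g = (0, 0).
Eigenvalues of H: 3.7639, 8.2361.
Both eigenvalues > 0, so H is positive definite -> x* is a strict local min.

min


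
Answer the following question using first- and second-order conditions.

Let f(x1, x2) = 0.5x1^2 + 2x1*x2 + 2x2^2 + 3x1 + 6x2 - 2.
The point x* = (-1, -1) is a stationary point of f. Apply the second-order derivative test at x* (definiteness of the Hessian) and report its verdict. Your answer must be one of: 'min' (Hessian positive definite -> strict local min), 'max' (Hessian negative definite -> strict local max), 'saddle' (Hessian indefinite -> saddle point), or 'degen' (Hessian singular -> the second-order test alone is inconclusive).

Compute the Hessian H = grad^2 f:
  H = [[1, 2], [2, 4]]
Verify stationarity: grad f(x*) = H x* + g = (0, 0).
Eigenvalues of H: 0, 5.
H has a zero eigenvalue (singular; positive semidefinite but not definite), so H is neither positive definite, negative definite, nor indefinite. The second-order test alone is inconclusive -> degen.
(Indeed, f is constant along the null direction of H through x*, so x* is not a strict local extremum.)

degen


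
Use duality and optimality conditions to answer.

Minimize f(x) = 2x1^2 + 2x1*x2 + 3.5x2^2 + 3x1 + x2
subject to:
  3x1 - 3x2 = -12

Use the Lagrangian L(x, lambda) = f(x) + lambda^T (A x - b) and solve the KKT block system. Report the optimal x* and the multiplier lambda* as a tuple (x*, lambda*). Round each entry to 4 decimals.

Form the Lagrangian:
  L(x, lambda) = (1/2) x^T Q x + c^T x + lambda^T (A x - b)
Stationarity (grad_x L = 0): Q x + c + A^T lambda = 0.
Primal feasibility: A x = b.

This gives the KKT block system:
  [ Q   A^T ] [ x     ]   [-c ]
  [ A    0  ] [ lambda ] = [ b ]

Solving the linear system:
  x*      = (-2.6667, 1.3333)
  lambda* = (1.6667)
  f(x*)   = 6.6667

x* = (-2.6667, 1.3333), lambda* = (1.6667)


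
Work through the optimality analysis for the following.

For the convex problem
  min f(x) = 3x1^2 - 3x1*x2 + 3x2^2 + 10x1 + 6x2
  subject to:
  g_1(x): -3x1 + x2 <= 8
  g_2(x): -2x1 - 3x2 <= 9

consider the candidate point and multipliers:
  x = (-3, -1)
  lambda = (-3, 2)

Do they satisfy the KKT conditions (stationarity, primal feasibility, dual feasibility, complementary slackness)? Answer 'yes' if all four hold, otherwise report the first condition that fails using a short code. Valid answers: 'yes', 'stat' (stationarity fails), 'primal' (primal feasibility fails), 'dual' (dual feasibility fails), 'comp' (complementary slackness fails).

Gradient of f: grad f(x) = Q x + c = (-5, 9)
Constraint values g_i(x) = a_i^T x - b_i:
  g_1((-3, -1)) = 0
  g_2((-3, -1)) = 0
Stationarity residual: grad f(x) + sum_i lambda_i a_i = (0, 0)
  -> stationarity OK
Primal feasibility (all g_i <= 0): OK
Dual feasibility (all lambda_i >= 0): FAILS
Complementary slackness (lambda_i * g_i(x) = 0 for all i): OK

Verdict: the first failing condition is dual_feasibility -> dual.

dual
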